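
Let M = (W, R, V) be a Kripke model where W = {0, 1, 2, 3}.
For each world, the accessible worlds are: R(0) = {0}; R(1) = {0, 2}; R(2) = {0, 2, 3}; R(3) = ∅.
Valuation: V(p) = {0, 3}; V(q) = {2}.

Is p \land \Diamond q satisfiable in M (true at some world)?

No

Let φ = p \land \Diamond q. Evaluate φ at each world:
  0 (successors {0}): φ is false.
  1 (successors {0, 2}): φ is false.
  2 (successors {0, 2, 3}): φ is false.
  3 (successors ∅): φ is false.
For instance, at 0:
  At 0: p is true, \Diamond q is false, so p \land \Diamond q is false.
    At 0: \Diamond q requires q at some successor in {0}.
      At 0: q is false.
    So \Diamond q is false at 0.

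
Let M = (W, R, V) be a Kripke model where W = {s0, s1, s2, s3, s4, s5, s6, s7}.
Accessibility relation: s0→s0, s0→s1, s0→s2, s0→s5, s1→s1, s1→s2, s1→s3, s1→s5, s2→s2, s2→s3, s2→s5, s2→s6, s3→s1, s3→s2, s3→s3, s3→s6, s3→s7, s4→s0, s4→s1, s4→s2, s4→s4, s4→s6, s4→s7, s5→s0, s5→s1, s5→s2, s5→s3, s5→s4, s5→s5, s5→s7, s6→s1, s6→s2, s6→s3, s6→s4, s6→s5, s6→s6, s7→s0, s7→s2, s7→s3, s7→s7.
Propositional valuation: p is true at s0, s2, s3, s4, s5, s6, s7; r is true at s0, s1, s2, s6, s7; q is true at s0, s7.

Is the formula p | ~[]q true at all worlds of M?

Yes

Let φ = p | ~[]q. Evaluate φ at each world:
  s0 (successors {s0, s1, s2, s5}): φ is true.
  s1 (successors {s1, s2, s3, s5}): φ is true.
  s2 (successors {s2, s3, s5, s6}): φ is true.
  s3 (successors {s1, s2, s3, s6, s7}): φ is true.
  s4 (successors {s0, s1, s2, s4, s6, s7}): φ is true.
  s5 (successors {s0, s1, s2, s3, s4, s5, s7}): φ is true.
  s6 (successors {s1, s2, s3, s4, s5, s6}): φ is true.
  s7 (successors {s0, s2, s3, s7}): φ is true.
For instance, at s5:
  At s5: p is true, ~[]q is true, so p | ~[]q is true.
    At s5: []q is false, so ~[]q is true.
      At s5: []q requires q at every successor {s0, s1, s2, s3, s4, s5, s7}.
        q fails at s1, so []q is false at s5.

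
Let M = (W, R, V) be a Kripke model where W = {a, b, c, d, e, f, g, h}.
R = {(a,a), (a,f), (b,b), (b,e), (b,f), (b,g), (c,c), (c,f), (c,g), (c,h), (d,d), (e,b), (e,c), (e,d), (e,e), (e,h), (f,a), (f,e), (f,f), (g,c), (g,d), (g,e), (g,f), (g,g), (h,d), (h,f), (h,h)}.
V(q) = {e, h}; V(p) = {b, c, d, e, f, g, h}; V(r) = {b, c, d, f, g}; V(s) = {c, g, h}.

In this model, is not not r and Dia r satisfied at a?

No

At a: not not r is false, Dia r is true, so not not r and Dia r is false.
  At a: Dia r requires r at some successor in {a, f}.
    r holds at f, so Dia r is true at a.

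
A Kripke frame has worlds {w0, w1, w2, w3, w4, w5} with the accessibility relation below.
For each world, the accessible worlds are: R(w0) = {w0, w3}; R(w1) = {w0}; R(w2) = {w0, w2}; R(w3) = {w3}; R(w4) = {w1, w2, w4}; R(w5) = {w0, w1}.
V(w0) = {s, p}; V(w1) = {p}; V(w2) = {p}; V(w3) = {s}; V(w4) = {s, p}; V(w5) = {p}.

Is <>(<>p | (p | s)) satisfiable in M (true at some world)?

Let φ = <>(<>p | (p | s)). Evaluate φ at each world:
  w0 (successors {w0, w3}): φ is true.
  w1 (successors {w0}): φ is true.
  w2 (successors {w0, w2}): φ is true.
  w3 (successors {w3}): φ is true.
  w4 (successors {w1, w2, w4}): φ is true.
  w5 (successors {w0, w1}): φ is true.
Detail at w0 (witness):
  At w0: <>(<>p | (p | s)) requires <>p | (p | s) at some successor in {w0, w3}.
    <>p | (p | s) holds at w0, so <>(<>p | (p | s)) is true at w0.
      At w0: <>p is true, p | s is true, so <>p | (p | s) is true.

Yes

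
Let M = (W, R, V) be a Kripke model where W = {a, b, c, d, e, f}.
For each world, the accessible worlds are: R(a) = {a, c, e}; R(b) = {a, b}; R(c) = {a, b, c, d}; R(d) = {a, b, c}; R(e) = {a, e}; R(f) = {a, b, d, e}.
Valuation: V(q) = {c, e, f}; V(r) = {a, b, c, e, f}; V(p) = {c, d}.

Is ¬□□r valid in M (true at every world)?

Let φ = ¬□□r. Evaluate φ at each world:
  a (successors {a, c, e}): φ is true.
  b (successors {a, b}): φ is false.
  c (successors {a, b, c, d}): φ is true.
  d (successors {a, b, c}): φ is true.
  e (successors {a, e}): φ is false.
  f (successors {a, b, d, e}): φ is false.
Detail at b (counterexample):
  At b: □□r is true, so ¬□□r is false.
    At b: □□r requires □r at every successor {a, b}.
      At a: □r is true.
      At b: □r is true.
    So □□r is true at b.

No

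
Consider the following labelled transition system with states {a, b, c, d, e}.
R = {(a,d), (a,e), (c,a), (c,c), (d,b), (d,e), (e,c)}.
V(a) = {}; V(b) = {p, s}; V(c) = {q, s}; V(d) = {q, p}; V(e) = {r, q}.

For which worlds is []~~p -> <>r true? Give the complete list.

Let φ = []~~p -> <>r. Evaluate φ at each world:
  a (successors {d, e}): φ is true.
  b (successors ∅): φ is false.
  c (successors {a, c}): φ is true.
  d (successors {b, e}): φ is true.
  e (successors {c}): φ is true.
For instance, at a:
  At a: []~~p is false, <>r is true, so []~~p -> <>r is true.
    At a: []~~p requires ~~p at every successor {d, e}.
      ~~p fails at e, so []~~p is false at a.
    At a: <>r requires r at some successor in {d, e}.
      r holds at e, so <>r is true at a.
Satisfying worlds: {a, c, d, e}

a, c, d, e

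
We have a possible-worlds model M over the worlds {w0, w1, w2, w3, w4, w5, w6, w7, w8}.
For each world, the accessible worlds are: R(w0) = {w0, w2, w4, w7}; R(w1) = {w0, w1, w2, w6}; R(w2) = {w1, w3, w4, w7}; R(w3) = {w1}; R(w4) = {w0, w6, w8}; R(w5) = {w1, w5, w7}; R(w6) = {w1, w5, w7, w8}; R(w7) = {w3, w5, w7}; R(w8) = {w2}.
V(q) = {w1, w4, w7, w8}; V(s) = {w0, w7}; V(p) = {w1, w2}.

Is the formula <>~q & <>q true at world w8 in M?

Recall that <>ψ holds at a world iff ψ holds at some accessible world.
At w8: <>~q is true, <>q is false, so <>~q & <>q is false.
  At w8: <>~q requires ~q at some successor in {w2}.
    ~q holds at w2, so <>~q is true at w8.
  At w8: <>q requires q at some successor in {w2}.
    At w2: q is false.
  So <>q is false at w8.

No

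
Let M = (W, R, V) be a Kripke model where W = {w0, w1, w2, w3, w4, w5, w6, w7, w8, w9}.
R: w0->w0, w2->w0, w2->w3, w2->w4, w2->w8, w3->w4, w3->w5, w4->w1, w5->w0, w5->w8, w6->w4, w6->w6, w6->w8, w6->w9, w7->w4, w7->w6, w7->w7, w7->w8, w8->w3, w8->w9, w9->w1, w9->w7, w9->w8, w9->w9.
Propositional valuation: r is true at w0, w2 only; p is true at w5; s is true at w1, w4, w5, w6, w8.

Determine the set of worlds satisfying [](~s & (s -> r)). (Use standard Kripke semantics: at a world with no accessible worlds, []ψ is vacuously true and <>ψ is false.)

Let φ = [](~s & (s -> r)). Evaluate φ at each world:
  w0 (successors {w0}): φ is true.
  w1 (successors ∅): φ is true.
  w2 (successors {w0, w3, w4, w8}): φ is false.
  w3 (successors {w4, w5}): φ is false.
  w4 (successors {w1}): φ is false.
  w5 (successors {w0, w8}): φ is false.
  w6 (successors {w4, w6, w8, w9}): φ is false.
  w7 (successors {w4, w6, w7, w8}): φ is false.
  w8 (successors {w3, w9}): φ is true.
  w9 (successors {w1, w7, w8, w9}): φ is false.
For instance, at w3:
  At w3: [](~s & (s -> r)) requires ~s & (s -> r) at every successor {w4, w5}.
    ~s & (s -> r) fails at w4, so [](~s & (s -> r)) is false at w3.
Satisfying worlds: {w0, w1, w8}

w0, w1, w8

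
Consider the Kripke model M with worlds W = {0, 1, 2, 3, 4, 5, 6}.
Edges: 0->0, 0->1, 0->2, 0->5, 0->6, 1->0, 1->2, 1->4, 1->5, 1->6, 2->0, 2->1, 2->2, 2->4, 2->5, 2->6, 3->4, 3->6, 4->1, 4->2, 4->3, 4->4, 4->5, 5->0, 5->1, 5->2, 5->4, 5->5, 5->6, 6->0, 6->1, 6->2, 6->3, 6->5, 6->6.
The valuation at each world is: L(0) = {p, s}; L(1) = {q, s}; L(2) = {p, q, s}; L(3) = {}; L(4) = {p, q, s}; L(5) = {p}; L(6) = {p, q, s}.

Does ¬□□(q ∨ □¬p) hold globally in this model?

Yes

Let φ = ¬□□(q ∨ □¬p). Evaluate φ at each world:
  0 (successors {0, 1, 2, 5, 6}): φ is true.
  1 (successors {0, 2, 4, 5, 6}): φ is true.
  2 (successors {0, 1, 2, 4, 5, 6}): φ is true.
  3 (successors {4, 6}): φ is true.
  4 (successors {1, 2, 3, 4, 5}): φ is true.
  5 (successors {0, 1, 2, 4, 5, 6}): φ is true.
  6 (successors {0, 1, 2, 3, 5, 6}): φ is true.
For instance, at 6:
  At 6: □□(q ∨ □¬p) is false, so ¬□□(q ∨ □¬p) is true.
    At 6: □□(q ∨ □¬p) requires □(q ∨ □¬p) at every successor {0, 1, 2, 3, 5, 6}.
      □(q ∨ □¬p) fails at 0, so □□(q ∨ □¬p) is false at 6.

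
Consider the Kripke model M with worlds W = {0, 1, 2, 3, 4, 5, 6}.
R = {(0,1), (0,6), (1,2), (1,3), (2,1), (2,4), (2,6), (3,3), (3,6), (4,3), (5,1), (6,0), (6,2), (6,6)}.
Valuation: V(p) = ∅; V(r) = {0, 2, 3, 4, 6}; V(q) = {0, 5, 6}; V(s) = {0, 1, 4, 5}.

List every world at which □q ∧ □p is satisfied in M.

Let φ = □q ∧ □p. Evaluate φ at each world:
  0 (successors {1, 6}): φ is false.
  1 (successors {2, 3}): φ is false.
  2 (successors {1, 4, 6}): φ is false.
  3 (successors {3, 6}): φ is false.
  4 (successors {3}): φ is false.
  5 (successors {1}): φ is false.
  6 (successors {0, 2, 6}): φ is false.
For instance, at 6:
  At 6: □q is false, □p is false, so □q ∧ □p is false.
    At 6: □q requires q at every successor {0, 2, 6}.
      q fails at 2, so □q is false at 6.
    At 6: □p requires p at every successor {0, 2, 6}.
      p fails at 0, so □p is false at 6.
Satisfying worlds: none.

none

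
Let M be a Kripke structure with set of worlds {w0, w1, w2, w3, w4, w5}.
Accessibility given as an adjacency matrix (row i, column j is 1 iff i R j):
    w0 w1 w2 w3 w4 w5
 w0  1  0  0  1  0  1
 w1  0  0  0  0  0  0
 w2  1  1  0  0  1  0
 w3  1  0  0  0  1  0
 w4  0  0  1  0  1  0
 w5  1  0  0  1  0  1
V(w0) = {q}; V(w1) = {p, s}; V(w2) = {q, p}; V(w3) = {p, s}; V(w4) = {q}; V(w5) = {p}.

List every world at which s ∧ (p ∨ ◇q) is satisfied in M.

Let φ = s ∧ (p ∨ ◇q). Evaluate φ at each world:
  w0 (successors {w0, w3, w5}): φ is false.
  w1 (successors ∅): φ is true.
  w2 (successors {w0, w1, w4}): φ is false.
  w3 (successors {w0, w4}): φ is true.
  w4 (successors {w2, w4}): φ is false.
  w5 (successors {w0, w3, w5}): φ is false.
For instance, at w4:
  At w4: s is false, p ∨ ◇q is true, so s ∧ (p ∨ ◇q) is false.
    At w4: p is false, ◇q is true, so p ∨ ◇q is true.
      At w4: ◇q requires q at some successor in {w2, w4}.
        q holds at w2, so ◇q is true at w4.
Satisfying worlds: {w1, w3}

w1, w3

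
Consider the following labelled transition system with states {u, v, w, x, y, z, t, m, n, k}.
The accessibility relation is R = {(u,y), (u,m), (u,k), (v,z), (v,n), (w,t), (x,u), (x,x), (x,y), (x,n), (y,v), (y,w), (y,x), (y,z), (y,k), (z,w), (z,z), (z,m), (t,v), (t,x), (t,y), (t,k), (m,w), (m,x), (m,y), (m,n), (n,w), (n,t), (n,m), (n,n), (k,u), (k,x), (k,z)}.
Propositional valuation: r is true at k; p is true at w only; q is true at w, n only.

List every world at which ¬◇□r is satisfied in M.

Let φ = ¬◇□r. Evaluate φ at each world:
  u (successors {y, m, k}): φ is true.
  v (successors {z, n}): φ is true.
  w (successors {t}): φ is true.
  x (successors {u, x, y, n}): φ is true.
  y (successors {v, w, x, z, k}): φ is true.
  z (successors {w, z, m}): φ is true.
  t (successors {v, x, y, k}): φ is true.
  m (successors {w, x, y, n}): φ is true.
  n (successors {w, t, m, n}): φ is true.
  k (successors {u, x, z}): φ is true.
For instance, at k:
  At k: ◇□r is false, so ¬◇□r is true.
    At k: ◇□r requires □r at some successor in {u, x, z}.
      At u: □r is false.
      At x: □r is false.
      At z: □r is false.
    So ◇□r is false at k.
Satisfying worlds: {u, v, w, x, y, z, t, m, n, k}

u, v, w, x, y, z, t, m, n, k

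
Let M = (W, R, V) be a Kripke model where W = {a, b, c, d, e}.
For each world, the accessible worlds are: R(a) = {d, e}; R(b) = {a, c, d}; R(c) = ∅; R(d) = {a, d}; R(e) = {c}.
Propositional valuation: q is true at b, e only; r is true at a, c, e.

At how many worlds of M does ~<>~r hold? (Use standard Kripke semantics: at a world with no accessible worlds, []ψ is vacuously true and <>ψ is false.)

2

Let φ = ~<>~r. Evaluate φ at each world:
  a (successors {d, e}): φ is false.
  b (successors {a, c, d}): φ is false.
  c (successors ∅): φ is true.
  d (successors {a, d}): φ is false.
  e (successors {c}): φ is true.
For instance, at b:
  At b: <>~r is true, so ~<>~r is false.
    At b: <>~r requires ~r at some successor in {a, c, d}.
      ~r holds at d, so <>~r is true at b.
Satisfying worlds: {c, e}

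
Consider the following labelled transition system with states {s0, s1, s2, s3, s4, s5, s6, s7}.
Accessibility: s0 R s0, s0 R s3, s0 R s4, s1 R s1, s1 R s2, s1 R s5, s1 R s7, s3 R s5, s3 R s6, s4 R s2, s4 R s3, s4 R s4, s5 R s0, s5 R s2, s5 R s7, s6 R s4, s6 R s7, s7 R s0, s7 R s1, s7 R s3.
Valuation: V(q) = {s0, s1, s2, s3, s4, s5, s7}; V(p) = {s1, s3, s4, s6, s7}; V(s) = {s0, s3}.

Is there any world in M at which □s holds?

Let φ = □s. Evaluate φ at each world:
  s0 (successors {s0, s3, s4}): φ is false.
  s1 (successors {s1, s2, s5, s7}): φ is false.
  s2 (successors ∅): φ is true.
  s3 (successors {s5, s6}): φ is false.
  s4 (successors {s2, s3, s4}): φ is false.
  s5 (successors {s0, s2, s7}): φ is false.
  s6 (successors {s4, s7}): φ is false.
  s7 (successors {s0, s1, s3}): φ is false.
Detail at s2 (witness):
  At s2: no accessible worlds, so □s holds vacuously.

Yes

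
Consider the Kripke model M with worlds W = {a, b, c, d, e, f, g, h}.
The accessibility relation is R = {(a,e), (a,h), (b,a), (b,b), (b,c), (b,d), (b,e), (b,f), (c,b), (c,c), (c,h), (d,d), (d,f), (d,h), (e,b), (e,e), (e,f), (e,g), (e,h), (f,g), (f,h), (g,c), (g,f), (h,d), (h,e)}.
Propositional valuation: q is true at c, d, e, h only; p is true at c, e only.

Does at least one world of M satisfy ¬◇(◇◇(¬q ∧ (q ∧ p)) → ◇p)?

Let φ = ¬◇(◇◇(¬q ∧ (q ∧ p)) → ◇p). Evaluate φ at each world:
  a (successors {e, h}): φ is false.
  b (successors {a, b, c, d, e, f}): φ is false.
  c (successors {b, c, h}): φ is false.
  d (successors {d, f, h}): φ is false.
  e (successors {b, e, f, g, h}): φ is false.
  f (successors {g, h}): φ is false.
  g (successors {c, f}): φ is false.
  h (successors {d, e}): φ is false.
For instance, at e:
  At e: ◇(◇◇(¬q ∧ (q ∧ p)) → ◇p) is true, so ¬◇(◇◇(¬q ∧ (q ∧ p)) → ◇p) is false.
    At e: ◇(◇◇(¬q ∧ (q ∧ p)) → ◇p) requires ◇◇(¬q ∧ (q ∧ p)) → ◇p at some successor in {b, e, f, g, h}.
      ◇◇(¬q ∧ (q ∧ p)) → ◇p holds at b, so ◇(◇◇(¬q ∧ (q ∧ p)) → ◇p) is true at e.

No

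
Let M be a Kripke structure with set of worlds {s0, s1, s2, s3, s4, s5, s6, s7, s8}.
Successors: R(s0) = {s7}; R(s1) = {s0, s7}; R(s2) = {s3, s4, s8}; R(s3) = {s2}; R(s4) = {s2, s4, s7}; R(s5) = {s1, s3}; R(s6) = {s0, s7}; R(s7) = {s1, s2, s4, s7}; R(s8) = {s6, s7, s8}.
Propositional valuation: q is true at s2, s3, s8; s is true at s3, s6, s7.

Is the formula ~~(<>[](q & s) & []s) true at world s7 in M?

No

At s7: ~(<>[](q & s) & []s) is true, so ~~(<>[](q & s) & []s) is false.
  At s7: <>[](q & s) & []s is false, so ~(<>[](q & s) & []s) is true.
    At s7: <>[](q & s) is false, []s is false, so <>[](q & s) & []s is false.
      At s7: <>[](q & s) requires [](q & s) at some successor in {s1, s2, s4, s7}.
        At s1: [](q & s) is false.
        At s2: [](q & s) is false.
        At s4: [](q & s) is false.
        At s7: [](q & s) is false.
      So <>[](q & s) is false at s7.
      At s7: []s requires s at every successor {s1, s2, s4, s7}.
        s fails at s1, so []s is false at s7.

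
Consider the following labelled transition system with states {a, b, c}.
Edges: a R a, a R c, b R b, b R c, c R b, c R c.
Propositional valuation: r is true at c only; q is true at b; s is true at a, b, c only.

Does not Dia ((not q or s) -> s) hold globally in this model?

Recall that Dia ψ holds at a world iff ψ holds at some accessible world.
Let φ = not Dia ((not q or s) -> s). Evaluate φ at each world:
  a (successors {a, c}): φ is false.
  b (successors {b, c}): φ is false.
  c (successors {b, c}): φ is false.
Detail at a (counterexample):
  At a: Dia ((not q or s) -> s) is true, so not Dia ((not q or s) -> s) is false.
    At a: Dia ((not q or s) -> s) requires (not q or s) -> s at some successor in {a, c}.
      (not q or s) -> s holds at a, so Dia ((not q or s) -> s) is true at a.

No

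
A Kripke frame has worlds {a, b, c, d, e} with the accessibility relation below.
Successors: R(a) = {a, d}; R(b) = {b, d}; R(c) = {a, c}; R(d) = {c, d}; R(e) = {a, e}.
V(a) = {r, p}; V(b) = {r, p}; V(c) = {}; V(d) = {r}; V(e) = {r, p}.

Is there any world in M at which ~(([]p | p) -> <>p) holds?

No

Let φ = ~(([]p | p) -> <>p). Evaluate φ at each world:
  a (successors {a, d}): φ is false.
  b (successors {b, d}): φ is false.
  c (successors {a, c}): φ is false.
  d (successors {c, d}): φ is false.
  e (successors {a, e}): φ is false.
For instance, at b:
  At b: ([]p | p) -> <>p is true, so ~(([]p | p) -> <>p) is false.
    At b: []p | p is true, <>p is true, so ([]p | p) -> <>p is true.
      At b: []p is false, p is true, so []p | p is true.
      At b: <>p requires p at some successor in {b, d}.
        p holds at b, so <>p is true at b.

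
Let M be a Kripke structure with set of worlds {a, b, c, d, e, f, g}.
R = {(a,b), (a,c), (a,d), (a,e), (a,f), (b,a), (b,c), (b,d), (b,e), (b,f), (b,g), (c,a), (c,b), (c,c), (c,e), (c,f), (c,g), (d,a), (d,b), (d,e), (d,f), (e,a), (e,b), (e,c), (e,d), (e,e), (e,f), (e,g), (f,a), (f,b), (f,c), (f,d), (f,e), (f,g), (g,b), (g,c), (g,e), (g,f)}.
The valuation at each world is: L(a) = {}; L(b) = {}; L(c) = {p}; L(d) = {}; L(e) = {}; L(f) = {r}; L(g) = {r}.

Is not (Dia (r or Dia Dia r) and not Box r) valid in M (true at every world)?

No

Let φ = not (Dia (r or Dia Dia r) and not Box r). Evaluate φ at each world:
  a (successors {b, c, d, e, f}): φ is false.
  b (successors {a, c, d, e, f, g}): φ is false.
  c (successors {a, b, c, e, f, g}): φ is false.
  d (successors {a, b, e, f}): φ is false.
  e (successors {a, b, c, d, e, f, g}): φ is false.
  f (successors {a, b, c, d, e, g}): φ is false.
  g (successors {b, c, e, f}): φ is false.
Detail at a (counterexample):
  At a: Dia (r or Dia Dia r) and not Box r is true, so not (Dia (r or Dia Dia r) and not Box r) is false.
    At a: Dia (r or Dia Dia r) is true, not Box r is true, so Dia (r or Dia Dia r) and not Box r is true.
      At a: Dia (r or Dia Dia r) requires r or Dia Dia r at some successor in {b, c, d, e, f}.
        r or Dia Dia r holds at b, so Dia (r or Dia Dia r) is true at a.
      At a: Box r is false, so not Box r is true.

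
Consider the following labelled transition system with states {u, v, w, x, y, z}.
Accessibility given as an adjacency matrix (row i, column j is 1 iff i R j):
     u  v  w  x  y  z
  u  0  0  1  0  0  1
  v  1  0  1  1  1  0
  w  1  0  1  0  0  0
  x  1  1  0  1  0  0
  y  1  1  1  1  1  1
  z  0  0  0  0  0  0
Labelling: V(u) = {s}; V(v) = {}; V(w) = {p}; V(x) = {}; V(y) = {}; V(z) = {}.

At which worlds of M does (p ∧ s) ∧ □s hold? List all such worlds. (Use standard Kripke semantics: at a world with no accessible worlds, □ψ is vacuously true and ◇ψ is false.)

none

Let φ = (p ∧ s) ∧ □s. Evaluate φ at each world:
  u (successors {w, z}): φ is false.
  v (successors {u, w, x, y}): φ is false.
  w (successors {u, w}): φ is false.
  x (successors {u, v, x}): φ is false.
  y (successors {u, v, w, x, y, z}): φ is false.
  z (successors ∅): φ is false.
For instance, at w:
  At w: p ∧ s is false, □s is false, so (p ∧ s) ∧ □s is false.
    At w: □s requires s at every successor {u, w}.
      s fails at w, so □s is false at w.
Satisfying worlds: none.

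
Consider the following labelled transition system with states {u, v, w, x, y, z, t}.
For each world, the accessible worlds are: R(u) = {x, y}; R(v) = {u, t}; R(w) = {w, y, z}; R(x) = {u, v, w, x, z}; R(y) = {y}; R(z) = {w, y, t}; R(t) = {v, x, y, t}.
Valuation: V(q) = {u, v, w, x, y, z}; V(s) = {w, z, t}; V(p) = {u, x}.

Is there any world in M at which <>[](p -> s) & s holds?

Let φ = <>[](p -> s) & s. Evaluate φ at each world:
  u (successors {x, y}): φ is false.
  v (successors {u, t}): φ is false.
  w (successors {w, y, z}): φ is true.
  x (successors {u, v, w, x, z}): φ is false.
  y (successors {y}): φ is false.
  z (successors {w, y, t}): φ is true.
  t (successors {v, x, y, t}): φ is true.
Detail at w (witness):
  At w: <>[](p -> s) is true, s is true, so <>[](p -> s) & s is true.
    At w: <>[](p -> s) requires [](p -> s) at some successor in {w, y, z}.
      [](p -> s) holds at w, so <>[](p -> s) is true at w.

Yes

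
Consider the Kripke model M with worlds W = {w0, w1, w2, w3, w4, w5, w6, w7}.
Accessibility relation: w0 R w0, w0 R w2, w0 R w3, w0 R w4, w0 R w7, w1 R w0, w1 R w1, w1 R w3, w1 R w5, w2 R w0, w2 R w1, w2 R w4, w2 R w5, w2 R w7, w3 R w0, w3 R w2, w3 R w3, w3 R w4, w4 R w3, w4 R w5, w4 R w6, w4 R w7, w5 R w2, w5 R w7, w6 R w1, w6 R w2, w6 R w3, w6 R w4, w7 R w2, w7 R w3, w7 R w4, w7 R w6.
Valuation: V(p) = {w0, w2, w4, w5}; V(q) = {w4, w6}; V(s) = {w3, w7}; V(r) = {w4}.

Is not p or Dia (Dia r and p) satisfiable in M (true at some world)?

Let φ = not p or Dia (Dia r and p). Evaluate φ at each world:
  w0 (successors {w0, w2, w3, w4, w7}): φ is true.
  w1 (successors {w0, w1, w3, w5}): φ is true.
  w2 (successors {w0, w1, w4, w5, w7}): φ is true.
  w3 (successors {w0, w2, w3, w4}): φ is true.
  w4 (successors {w3, w5, w6, w7}): φ is false.
  w5 (successors {w2, w7}): φ is true.
  w6 (successors {w1, w2, w3, w4}): φ is true.
  w7 (successors {w2, w3, w4, w6}): φ is true.
Detail at w0 (witness):
  At w0: not p is false, Dia (Dia r and p) is true, so not p or Dia (Dia r and p) is true.
    At w0: Dia (Dia r and p) requires Dia r and p at some successor in {w0, w2, w3, w4, w7}.
      Dia r and p holds at w0, so Dia (Dia r and p) is true at w0.

Yes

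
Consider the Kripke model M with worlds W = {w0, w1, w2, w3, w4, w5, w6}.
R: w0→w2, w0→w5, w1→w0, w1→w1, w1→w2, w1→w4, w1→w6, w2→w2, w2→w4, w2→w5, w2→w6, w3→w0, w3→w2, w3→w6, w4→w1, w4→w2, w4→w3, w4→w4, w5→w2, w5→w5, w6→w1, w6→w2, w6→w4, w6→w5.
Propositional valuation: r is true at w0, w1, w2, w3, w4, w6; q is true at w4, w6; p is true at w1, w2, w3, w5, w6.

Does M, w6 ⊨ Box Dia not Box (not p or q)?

Yes

Recall that Box ψ holds at a world iff ψ holds at every accessible world, and Dia ψ holds iff ψ holds at some accessible world.
At w6: Box Dia not Box (not p or q) requires Dia not Box (not p or q) at every successor {w1, w2, w4, w5}.
  At w1: Dia not Box (not p or q) is true.
  At w2: Dia not Box (not p or q) is true.
  At w4: Dia not Box (not p or q) is true.
  At w5: Dia not Box (not p or q) is true.
So Box Dia not Box (not p or q) is true at w6.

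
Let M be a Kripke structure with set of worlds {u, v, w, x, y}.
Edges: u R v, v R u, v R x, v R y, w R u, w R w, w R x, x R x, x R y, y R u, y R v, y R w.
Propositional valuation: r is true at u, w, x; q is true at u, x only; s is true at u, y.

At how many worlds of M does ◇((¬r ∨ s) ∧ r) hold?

3

Let φ = ◇((¬r ∨ s) ∧ r). Evaluate φ at each world:
  u (successors {v}): φ is false.
  v (successors {u, x, y}): φ is true.
  w (successors {u, w, x}): φ is true.
  x (successors {x, y}): φ is false.
  y (successors {u, v, w}): φ is true.
For instance, at y:
  At y: ◇((¬r ∨ s) ∧ r) requires (¬r ∨ s) ∧ r at some successor in {u, v, w}.
    (¬r ∨ s) ∧ r holds at u, so ◇((¬r ∨ s) ∧ r) is true at y.
Satisfying worlds: {v, w, y}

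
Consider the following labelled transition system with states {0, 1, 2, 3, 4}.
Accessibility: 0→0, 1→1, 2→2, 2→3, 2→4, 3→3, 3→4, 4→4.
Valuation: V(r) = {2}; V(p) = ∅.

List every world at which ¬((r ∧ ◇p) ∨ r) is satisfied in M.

Recall that ◇ψ holds at a world iff ψ holds at some accessible world.
Let φ = ¬((r ∧ ◇p) ∨ r). Evaluate φ at each world:
  0 (successors {0}): φ is true.
  1 (successors {1}): φ is true.
  2 (successors {2, 3, 4}): φ is false.
  3 (successors {3, 4}): φ is true.
  4 (successors {4}): φ is true.
For instance, at 2:
  At 2: (r ∧ ◇p) ∨ r is true, so ¬((r ∧ ◇p) ∨ r) is false.
    At 2: r ∧ ◇p is false, r is true, so (r ∧ ◇p) ∨ r is true.
      At 2: r is true, ◇p is false, so r ∧ ◇p is false.
Satisfying worlds: {0, 1, 3, 4}

0, 1, 3, 4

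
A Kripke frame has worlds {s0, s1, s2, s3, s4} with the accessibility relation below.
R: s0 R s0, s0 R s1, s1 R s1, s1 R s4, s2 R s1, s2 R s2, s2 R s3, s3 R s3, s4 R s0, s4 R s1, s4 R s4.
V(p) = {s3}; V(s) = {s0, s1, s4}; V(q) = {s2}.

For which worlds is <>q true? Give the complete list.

Let φ = <>q. Evaluate φ at each world:
  s0 (successors {s0, s1}): φ is false.
  s1 (successors {s1, s4}): φ is false.
  s2 (successors {s1, s2, s3}): φ is true.
  s3 (successors {s3}): φ is false.
  s4 (successors {s0, s1, s4}): φ is false.
For instance, at s4:
  At s4: <>q requires q at some successor in {s0, s1, s4}.
    At s0: q is false.
    At s1: q is false.
    At s4: q is false.
  So <>q is false at s4.
Satisfying worlds: {s2}

s2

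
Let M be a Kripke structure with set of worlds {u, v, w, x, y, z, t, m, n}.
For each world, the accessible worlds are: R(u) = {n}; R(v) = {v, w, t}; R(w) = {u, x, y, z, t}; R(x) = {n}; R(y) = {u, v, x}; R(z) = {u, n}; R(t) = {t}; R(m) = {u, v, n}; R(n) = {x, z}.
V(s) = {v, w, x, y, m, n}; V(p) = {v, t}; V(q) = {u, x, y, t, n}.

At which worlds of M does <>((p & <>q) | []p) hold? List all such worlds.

Recall that []ψ holds at a world iff ψ holds at every accessible world, and <>ψ holds iff ψ holds at some accessible world.
Let φ = <>((p & <>q) | []p). Evaluate φ at each world:
  u (successors {n}): φ is false.
  v (successors {v, w, t}): φ is true.
  w (successors {u, x, y, z, t}): φ is true.
  x (successors {n}): φ is false.
  y (successors {u, v, x}): φ is true.
  z (successors {u, n}): φ is false.
  t (successors {t}): φ is true.
  m (successors {u, v, n}): φ is true.
  n (successors {x, z}): φ is false.
For instance, at v:
  At v: <>((p & <>q) | []p) requires (p & <>q) | []p at some successor in {v, w, t}.
    (p & <>q) | []p holds at v, so <>((p & <>q) | []p) is true at v.
      At v: p & <>q is true, []p is false, so (p & <>q) | []p is true.
Satisfying worlds: {v, w, y, t, m}

v, w, y, t, m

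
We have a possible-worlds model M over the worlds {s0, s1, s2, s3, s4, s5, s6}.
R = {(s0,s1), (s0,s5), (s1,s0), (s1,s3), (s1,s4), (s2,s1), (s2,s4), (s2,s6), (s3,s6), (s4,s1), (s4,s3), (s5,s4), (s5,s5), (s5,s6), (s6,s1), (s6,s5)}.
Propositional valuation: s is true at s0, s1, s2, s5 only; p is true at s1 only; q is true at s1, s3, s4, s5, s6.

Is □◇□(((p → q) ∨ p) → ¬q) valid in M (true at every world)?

No

Recall that □ψ holds at a world iff ψ holds at every accessible world, and ◇ψ holds iff ψ holds at some accessible world.
Let φ = □◇□(((p → q) ∨ p) → ¬q). Evaluate φ at each world:
  s0 (successors {s1, s5}): φ is false.
  s1 (successors {s0, s3, s4}): φ is false.
  s2 (successors {s1, s4, s6}): φ is false.
  s3 (successors {s6}): φ is false.
  s4 (successors {s1, s3}): φ is false.
  s5 (successors {s4, s5, s6}): φ is false.
  s6 (successors {s1, s5}): φ is false.
Detail at s0 (counterexample):
  At s0: □◇□(((p → q) ∨ p) → ¬q) requires ◇□(((p → q) ∨ p) → ¬q) at every successor {s1, s5}.
    ◇□(((p → q) ∨ p) → ¬q) fails at s1, so □◇□(((p → q) ∨ p) → ¬q) is false at s0.
      At s1: ◇□(((p → q) ∨ p) → ¬q) requires □(((p → q) ∨ p) → ¬q) at some successor in {s0, s3, s4}.
        At s0: □(((p → q) ∨ p) → ¬q) is false.
        At s3: □(((p → q) ∨ p) → ¬q) is false.
        At s4: □(((p → q) ∨ p) → ¬q) is false.
      So ◇□(((p → q) ∨ p) → ¬q) is false at s1.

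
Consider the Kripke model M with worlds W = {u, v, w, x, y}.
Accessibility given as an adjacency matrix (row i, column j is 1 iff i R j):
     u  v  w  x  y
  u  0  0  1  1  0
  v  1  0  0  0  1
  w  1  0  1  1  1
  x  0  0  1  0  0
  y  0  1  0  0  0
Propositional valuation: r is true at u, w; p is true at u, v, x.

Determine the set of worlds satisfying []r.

Let φ = []r. Evaluate φ at each world:
  u (successors {w, x}): φ is false.
  v (successors {u, y}): φ is false.
  w (successors {u, w, x, y}): φ is false.
  x (successors {w}): φ is true.
  y (successors {v}): φ is false.
For instance, at x:
  At x: []r requires r at every successor {w}.
    At w: r is true.
  So []r is true at x.
Satisfying worlds: {x}

x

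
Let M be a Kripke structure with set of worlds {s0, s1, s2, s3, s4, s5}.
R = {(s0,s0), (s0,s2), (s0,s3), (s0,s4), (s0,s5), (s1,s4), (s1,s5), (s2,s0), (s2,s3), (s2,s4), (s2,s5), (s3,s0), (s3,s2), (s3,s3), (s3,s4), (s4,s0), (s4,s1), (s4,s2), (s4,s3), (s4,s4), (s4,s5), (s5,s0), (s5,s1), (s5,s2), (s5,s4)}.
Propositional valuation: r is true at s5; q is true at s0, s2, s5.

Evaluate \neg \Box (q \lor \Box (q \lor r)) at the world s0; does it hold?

At s0: \Box (q \lor \Box (q \lor r)) is false, so \neg \Box (q \lor \Box (q \lor r)) is true.
  At s0: \Box (q \lor \Box (q \lor r)) requires q \lor \Box (q \lor r) at every successor {s0, s2, s3, s4, s5}.
    q \lor \Box (q \lor r) fails at s3, so \Box (q \lor \Box (q \lor r)) is false at s0.
      At s3: q is false, \Box (q \lor r) is false, so q \lor \Box (q \lor r) is false.

Yes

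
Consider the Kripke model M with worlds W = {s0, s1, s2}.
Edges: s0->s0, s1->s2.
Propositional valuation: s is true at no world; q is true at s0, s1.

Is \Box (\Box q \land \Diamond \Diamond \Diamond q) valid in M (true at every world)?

Let φ = \Box (\Box q \land \Diamond \Diamond \Diamond q). Evaluate φ at each world:
  s0 (successors {s0}): φ is true.
  s1 (successors {s2}): φ is false.
  s2 (successors ∅): φ is true.
Detail at s1 (counterexample):
  At s1: \Box (\Box q \land \Diamond \Diamond \Diamond q) requires \Box q \land \Diamond \Diamond \Diamond q at every successor {s2}.
    \Box q \land \Diamond \Diamond \Diamond q fails at s2, so \Box (\Box q \land \Diamond \Diamond \Diamond q) is false at s1.
      At s2: \Box q is true, \Diamond \Diamond \Diamond q is false, so \Box q \land \Diamond \Diamond \Diamond q is false.

No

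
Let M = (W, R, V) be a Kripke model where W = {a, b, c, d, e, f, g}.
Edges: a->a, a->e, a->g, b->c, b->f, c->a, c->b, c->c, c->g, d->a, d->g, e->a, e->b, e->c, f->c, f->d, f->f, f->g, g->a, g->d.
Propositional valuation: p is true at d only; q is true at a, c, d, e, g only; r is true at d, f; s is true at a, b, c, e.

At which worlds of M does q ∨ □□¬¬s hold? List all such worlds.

Let φ = q ∨ □□¬¬s. Evaluate φ at each world:
  a (successors {a, e, g}): φ is true.
  b (successors {c, f}): φ is false.
  c (successors {a, b, c, g}): φ is true.
  d (successors {a, g}): φ is true.
  e (successors {a, b, c}): φ is true.
  f (successors {c, d, f, g}): φ is false.
  g (successors {a, d}): φ is true.
For instance, at a:
  At a: q is true, □□¬¬s is false, so q ∨ □□¬¬s is true.
    At a: □□¬¬s requires □¬¬s at every successor {a, e, g}.
      □¬¬s fails at a, so □□¬¬s is false at a.
Satisfying worlds: {a, c, d, e, g}

a, c, d, e, g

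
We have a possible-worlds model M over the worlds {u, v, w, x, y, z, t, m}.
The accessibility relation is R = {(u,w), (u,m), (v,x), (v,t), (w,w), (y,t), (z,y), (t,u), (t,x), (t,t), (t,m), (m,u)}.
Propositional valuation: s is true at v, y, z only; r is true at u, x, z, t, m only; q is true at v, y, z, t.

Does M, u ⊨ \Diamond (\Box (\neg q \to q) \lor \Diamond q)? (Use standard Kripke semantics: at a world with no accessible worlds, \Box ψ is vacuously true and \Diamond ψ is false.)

At u: \Diamond (\Box (\neg q \to q) \lor \Diamond q) requires \Box (\neg q \to q) \lor \Diamond q at some successor in {w, m}.
  At w: \Box (\neg q \to q) \lor \Diamond q is false.
  At m: \Box (\neg q \to q) \lor \Diamond q is false.
So \Diamond (\Box (\neg q \to q) \lor \Diamond q) is false at u.

No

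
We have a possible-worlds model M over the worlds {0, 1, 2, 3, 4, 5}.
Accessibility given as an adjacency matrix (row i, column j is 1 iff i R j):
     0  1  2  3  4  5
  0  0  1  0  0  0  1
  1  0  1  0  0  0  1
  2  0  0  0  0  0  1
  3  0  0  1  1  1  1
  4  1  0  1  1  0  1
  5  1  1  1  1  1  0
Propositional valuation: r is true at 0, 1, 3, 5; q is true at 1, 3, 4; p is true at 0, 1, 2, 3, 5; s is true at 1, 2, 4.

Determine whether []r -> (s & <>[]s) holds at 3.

Yes

At 3: []r is false, s & <>[]s is false, so []r -> (s & <>[]s) is true.
  At 3: []r requires r at every successor {2, 3, 4, 5}.
    r fails at 2, so []r is false at 3.
  At 3: s is false, <>[]s is false, so s & <>[]s is false.
    At 3: <>[]s requires []s at some successor in {2, 3, 4, 5}.
      At 2: []s is false.
      At 3: []s is false.
      At 4: []s is false.
      At 5: []s is false.
    So <>[]s is false at 3.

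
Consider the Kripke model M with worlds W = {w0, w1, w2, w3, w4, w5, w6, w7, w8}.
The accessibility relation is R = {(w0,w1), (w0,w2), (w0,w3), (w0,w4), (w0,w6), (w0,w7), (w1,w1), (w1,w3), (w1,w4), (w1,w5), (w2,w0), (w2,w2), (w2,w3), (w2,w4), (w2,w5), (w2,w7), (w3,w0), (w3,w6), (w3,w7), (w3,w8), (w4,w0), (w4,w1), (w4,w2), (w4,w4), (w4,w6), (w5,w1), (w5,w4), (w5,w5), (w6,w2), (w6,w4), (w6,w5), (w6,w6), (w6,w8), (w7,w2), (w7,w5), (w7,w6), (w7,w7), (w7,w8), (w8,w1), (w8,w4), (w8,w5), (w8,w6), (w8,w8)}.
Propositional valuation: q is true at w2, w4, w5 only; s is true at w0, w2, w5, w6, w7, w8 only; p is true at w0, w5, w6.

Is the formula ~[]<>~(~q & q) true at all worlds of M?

No

Let φ = ~[]<>~(~q & q). Evaluate φ at each world:
  w0 (successors {w1, w2, w3, w4, w6, w7}): φ is false.
  w1 (successors {w1, w3, w4, w5}): φ is false.
  w2 (successors {w0, w2, w3, w4, w5, w7}): φ is false.
  w3 (successors {w0, w6, w7, w8}): φ is false.
  w4 (successors {w0, w1, w2, w4, w6}): φ is false.
  w5 (successors {w1, w4, w5}): φ is false.
  w6 (successors {w2, w4, w5, w6, w8}): φ is false.
  w7 (successors {w2, w5, w6, w7, w8}): φ is false.
  w8 (successors {w1, w4, w5, w6, w8}): φ is false.
Detail at w0 (counterexample):
  At w0: []<>~(~q & q) is true, so ~[]<>~(~q & q) is false.
    At w0: []<>~(~q & q) requires <>~(~q & q) at every successor {w1, w2, w3, w4, w6, w7}.
      At w1: <>~(~q & q) is true.
      At w2: <>~(~q & q) is true.
      At w3: <>~(~q & q) is true.
      At w4: <>~(~q & q) is true.
      At w6: <>~(~q & q) is true.
      At w7: <>~(~q & q) is true.
    So []<>~(~q & q) is true at w0.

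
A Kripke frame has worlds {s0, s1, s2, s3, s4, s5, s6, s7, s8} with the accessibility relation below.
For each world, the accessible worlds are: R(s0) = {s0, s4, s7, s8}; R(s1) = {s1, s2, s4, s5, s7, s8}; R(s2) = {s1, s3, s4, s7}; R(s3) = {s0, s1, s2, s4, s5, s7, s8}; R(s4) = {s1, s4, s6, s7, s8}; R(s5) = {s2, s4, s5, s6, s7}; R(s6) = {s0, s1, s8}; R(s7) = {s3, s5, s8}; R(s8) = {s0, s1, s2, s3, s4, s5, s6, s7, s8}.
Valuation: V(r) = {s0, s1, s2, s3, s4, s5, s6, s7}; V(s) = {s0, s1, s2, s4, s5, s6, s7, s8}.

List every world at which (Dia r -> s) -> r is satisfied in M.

Let φ = (Dia r -> s) -> r. Evaluate φ at each world:
  s0 (successors {s0, s4, s7, s8}): φ is true.
  s1 (successors {s1, s2, s4, s5, s7, s8}): φ is true.
  s2 (successors {s1, s3, s4, s7}): φ is true.
  s3 (successors {s0, s1, s2, s4, s5, s7, s8}): φ is true.
  s4 (successors {s1, s4, s6, s7, s8}): φ is true.
  s5 (successors {s2, s4, s5, s6, s7}): φ is true.
  s6 (successors {s0, s1, s8}): φ is true.
  s7 (successors {s3, s5, s8}): φ is true.
  s8 (successors {s0, s1, s2, s3, s4, s5, s6, s7, s8}): φ is false.
For instance, at s2:
  At s2: Dia r -> s is true, r is true, so (Dia r -> s) -> r is true.
    At s2: Dia r is true, s is true, so Dia r -> s is true.
      At s2: Dia r requires r at some successor in {s1, s3, s4, s7}.
        r holds at s1, so Dia r is true at s2.
Satisfying worlds: {s0, s1, s2, s3, s4, s5, s6, s7}

s0, s1, s2, s3, s4, s5, s6, s7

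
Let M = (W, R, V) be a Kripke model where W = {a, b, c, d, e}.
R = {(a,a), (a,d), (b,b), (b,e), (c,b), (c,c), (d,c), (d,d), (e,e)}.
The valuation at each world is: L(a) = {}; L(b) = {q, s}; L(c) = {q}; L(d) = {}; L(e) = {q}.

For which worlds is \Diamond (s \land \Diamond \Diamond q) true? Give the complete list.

b, c

Let φ = \Diamond (s \land \Diamond \Diamond q). Evaluate φ at each world:
  a (successors {a, d}): φ is false.
  b (successors {b, e}): φ is true.
  c (successors {b, c}): φ is true.
  d (successors {c, d}): φ is false.
  e (successors {e}): φ is false.
For instance, at b:
  At b: \Diamond (s \land \Diamond \Diamond q) requires s \land \Diamond \Diamond q at some successor in {b, e}.
    s \land \Diamond \Diamond q holds at b, so \Diamond (s \land \Diamond \Diamond q) is true at b.
      At b: s is true, \Diamond \Diamond q is true, so s \land \Diamond \Diamond q is true.
Satisfying worlds: {b, c}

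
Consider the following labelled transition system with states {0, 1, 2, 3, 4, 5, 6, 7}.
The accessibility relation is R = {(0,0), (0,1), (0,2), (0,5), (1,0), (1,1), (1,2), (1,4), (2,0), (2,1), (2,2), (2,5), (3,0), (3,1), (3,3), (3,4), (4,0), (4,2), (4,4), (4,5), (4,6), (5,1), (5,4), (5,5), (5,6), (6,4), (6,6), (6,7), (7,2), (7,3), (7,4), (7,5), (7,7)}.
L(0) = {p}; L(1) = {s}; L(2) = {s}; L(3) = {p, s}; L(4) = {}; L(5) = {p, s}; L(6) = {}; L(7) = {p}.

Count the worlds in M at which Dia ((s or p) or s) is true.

8

Let φ = Dia ((s or p) or s). Evaluate φ at each world:
  0 (successors {0, 1, 2, 5}): φ is true.
  1 (successors {0, 1, 2, 4}): φ is true.
  2 (successors {0, 1, 2, 5}): φ is true.
  3 (successors {0, 1, 3, 4}): φ is true.
  4 (successors {0, 2, 4, 5, 6}): φ is true.
  5 (successors {1, 4, 5, 6}): φ is true.
  6 (successors {4, 6, 7}): φ is true.
  7 (successors {2, 3, 4, 5, 7}): φ is true.
For instance, at 3:
  At 3: Dia ((s or p) or s) requires (s or p) or s at some successor in {0, 1, 3, 4}.
    (s or p) or s holds at 0, so Dia ((s or p) or s) is true at 3.
Satisfying worlds: {0, 1, 2, 3, 4, 5, 6, 7}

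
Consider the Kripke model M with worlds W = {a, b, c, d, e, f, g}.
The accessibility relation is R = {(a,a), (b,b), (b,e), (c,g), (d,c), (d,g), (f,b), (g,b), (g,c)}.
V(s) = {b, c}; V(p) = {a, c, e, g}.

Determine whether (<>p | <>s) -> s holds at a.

At a: <>p | <>s is true, s is false, so (<>p | <>s) -> s is false.
  At a: <>p is true, <>s is false, so <>p | <>s is true.
    At a: <>p requires p at some successor in {a}.
      p holds at a, so <>p is true at a.
    At a: <>s requires s at some successor in {a}.
      At a: s is false.
    So <>s is false at a.

No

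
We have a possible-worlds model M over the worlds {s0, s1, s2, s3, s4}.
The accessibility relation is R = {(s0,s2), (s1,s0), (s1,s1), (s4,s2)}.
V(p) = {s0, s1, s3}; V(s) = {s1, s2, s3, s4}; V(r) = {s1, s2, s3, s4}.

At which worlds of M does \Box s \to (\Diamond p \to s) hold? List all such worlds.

s0, s1, s2, s3, s4

Let φ = \Box s \to (\Diamond p \to s). Evaluate φ at each world:
  s0 (successors {s2}): φ is true.
  s1 (successors {s0, s1}): φ is true.
  s2 (successors ∅): φ is true.
  s3 (successors ∅): φ is true.
  s4 (successors {s2}): φ is true.
For instance, at s0:
  At s0: \Box s is true, \Diamond p \to s is true, so \Box s \to (\Diamond p \to s) is true.
    At s0: \Box s requires s at every successor {s2}.
      At s2: s is true.
    So \Box s is true at s0.
    At s0: \Diamond p is false, s is false, so \Diamond p \to s is true.
      At s0: \Diamond p requires p at some successor in {s2}.
        At s2: p is false.
      So \Diamond p is false at s0.
Satisfying worlds: {s0, s1, s2, s3, s4}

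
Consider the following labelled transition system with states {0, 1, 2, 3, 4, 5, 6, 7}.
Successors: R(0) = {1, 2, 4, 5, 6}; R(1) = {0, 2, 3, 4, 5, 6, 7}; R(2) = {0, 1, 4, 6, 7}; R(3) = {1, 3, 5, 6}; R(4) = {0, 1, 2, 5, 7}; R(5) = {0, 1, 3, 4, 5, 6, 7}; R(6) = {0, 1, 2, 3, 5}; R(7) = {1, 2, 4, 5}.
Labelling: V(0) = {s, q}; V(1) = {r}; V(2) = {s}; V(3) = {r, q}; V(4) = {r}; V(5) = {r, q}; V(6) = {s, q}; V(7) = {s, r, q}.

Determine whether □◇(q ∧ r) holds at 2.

Yes

At 2: □◇(q ∧ r) requires ◇(q ∧ r) at every successor {0, 1, 4, 6, 7}.
  At 0: ◇(q ∧ r) is true.
  At 1: ◇(q ∧ r) is true.
  At 4: ◇(q ∧ r) is true.
  At 6: ◇(q ∧ r) is true.
  At 7: ◇(q ∧ r) is true.
So □◇(q ∧ r) is true at 2.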